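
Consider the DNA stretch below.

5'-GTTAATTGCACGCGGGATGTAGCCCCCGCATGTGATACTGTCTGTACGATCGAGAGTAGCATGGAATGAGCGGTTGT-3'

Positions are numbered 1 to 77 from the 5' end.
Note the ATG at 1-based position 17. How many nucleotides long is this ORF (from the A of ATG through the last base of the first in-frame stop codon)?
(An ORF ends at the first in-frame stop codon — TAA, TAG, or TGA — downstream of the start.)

Codons from position 17: ATG (17–19), TAG (20–22).
TAG is the first in-frame stop; ORF spans 17–22, 6 nucleotides.

6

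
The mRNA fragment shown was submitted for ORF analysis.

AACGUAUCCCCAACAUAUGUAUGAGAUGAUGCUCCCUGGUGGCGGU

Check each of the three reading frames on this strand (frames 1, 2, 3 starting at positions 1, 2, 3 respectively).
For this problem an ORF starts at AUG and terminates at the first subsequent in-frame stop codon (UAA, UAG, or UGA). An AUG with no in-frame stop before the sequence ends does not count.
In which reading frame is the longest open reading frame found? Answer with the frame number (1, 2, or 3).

Frame 1: AAC GUA UCC CCA ACA UAU GUA UGA GAU GAU GCU CCC UGG UGG CGG — no AUG→stop ORF.
Frame 2: ACG UAU CCC CAA CAU AUG UAU GAG AUG AUG CUC CCU GGU GGC GGU — no AUG→stop ORF.
Frame 3: CGU AUC CCC AAC AUA UGU AUG AGA UGA UGC UCC CUG GUG GCG — AUG at 21, stop UGA at 27 → 9 nt.
Longest ORF is 9 nt in frame 3 (positions 21–29).

3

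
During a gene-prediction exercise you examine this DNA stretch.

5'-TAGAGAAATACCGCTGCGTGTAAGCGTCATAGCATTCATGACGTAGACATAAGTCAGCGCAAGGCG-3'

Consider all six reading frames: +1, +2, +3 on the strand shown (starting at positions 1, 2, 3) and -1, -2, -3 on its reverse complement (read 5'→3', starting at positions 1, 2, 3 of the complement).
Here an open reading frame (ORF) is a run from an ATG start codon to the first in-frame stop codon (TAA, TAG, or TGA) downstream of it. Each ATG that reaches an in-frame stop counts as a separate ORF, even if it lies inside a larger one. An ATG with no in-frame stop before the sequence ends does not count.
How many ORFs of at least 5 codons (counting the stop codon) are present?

1

Reverse complement (5'→3'): CGCCTTGCGCTGACTTATGTCTACGTCATGAATGCTATGACGCTTACACGCAGCGGTATTTCTCTA
Frame +1: TAG AGA AAT ACC GCT GCG TGT AAG CGT CAT AGC ATT CAT GAC GTA GAC ATA AGT CAG CGC AAG GCG — no ATG→stop ORF.
Frame +2: AGA GAA ATA CCG CTG CGT GTA AGC GTC ATA GCA TTC ATG ACG TAG ACA TAA GTC AGC GCA AGG — ATG at 38, stop TAG at 44 → 9 nt.
Frame +3: GAG AAA TAC CGC TGC GTG TAA GCG TCA TAG CAT TCA TGA CGT AGA CAT AAG TCA GCG CAA GGC — no ATG→stop ORF.
Frame -1: CGC CTT GCG CTG ACT TAT GTC TAC GTC ATG AAT GCT ATG ACG CTT ACA CGC AGC GGT ATT TCT CTA — no ATG→stop ORF.
Frame -2: GCC TTG CGC TGA CTT ATG TCT ACG TCA TGA ATG CTA TGA CGC TTA CAC GCA GCG GTA TTT CTC — ATG at 17, stop TGA at 29 → 15 nt; ATG at 32, stop TGA at 38 → 9 nt.
Frame -3: CCT TGC GCT GAC TTA TGT CTA CGT CAT GAA TGC TAT GAC GCT TAC ACG CAG CGG TAT TTC TCT — no ATG→stop ORF.
ORFs ≥ 5 codons: frame -2 17–31 (5 codons). Count = 1.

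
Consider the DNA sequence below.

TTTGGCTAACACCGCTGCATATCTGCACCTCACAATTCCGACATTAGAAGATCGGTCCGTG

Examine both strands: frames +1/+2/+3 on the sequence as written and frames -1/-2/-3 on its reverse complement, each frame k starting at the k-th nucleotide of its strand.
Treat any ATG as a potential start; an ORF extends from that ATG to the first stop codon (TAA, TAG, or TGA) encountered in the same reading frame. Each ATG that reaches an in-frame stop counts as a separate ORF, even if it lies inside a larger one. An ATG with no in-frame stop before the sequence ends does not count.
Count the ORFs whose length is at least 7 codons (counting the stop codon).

0

Reverse complement (5'→3'): CACGGACCGATCTTCTAATGTCGGAATTGTGAGGTGCAGATATGCAGCGGTGTTAGCCAAA
Frame +1: TTT GGC TAA CAC CGC TGC ATA TCT GCA CCT CAC AAT TCC GAC ATT AGA AGA TCG GTC CGT — no ATG→stop ORF.
Frame +2: TTG GCT AAC ACC GCT GCA TAT CTG CAC CTC ACA ATT CCG ACA TTA GAA GAT CGG TCC GTG — no ATG→stop ORF.
Frame +3: TGG CTA ACA CCG CTG CAT ATC TGC ACC TCA CAA TTC CGA CAT TAG AAG ATC GGT CCG — no ATG→stop ORF.
Frame -1: CAC GGA CCG ATC TTC TAA TGT CGG AAT TGT GAG GTG CAG ATA TGC AGC GGT GTT AGC CAA — no ATG→stop ORF.
Frame -2: ACG GAC CGA TCT TCT AAT GTC GGA ATT GTG AGG TGC AGA TAT GCA GCG GTG TTA GCC AAA — no ATG→stop ORF.
Frame -3: CGG ACC GAT CTT CTA ATG TCG GAA TTG TGA GGT GCA GAT ATG CAG CGG TGT TAG CCA — ATG at 18, stop TGA at 30 → 15 nt; ATG at 42, stop TAG at 54 → 15 nt.
No ORF reaches 7 codons. Count = 0.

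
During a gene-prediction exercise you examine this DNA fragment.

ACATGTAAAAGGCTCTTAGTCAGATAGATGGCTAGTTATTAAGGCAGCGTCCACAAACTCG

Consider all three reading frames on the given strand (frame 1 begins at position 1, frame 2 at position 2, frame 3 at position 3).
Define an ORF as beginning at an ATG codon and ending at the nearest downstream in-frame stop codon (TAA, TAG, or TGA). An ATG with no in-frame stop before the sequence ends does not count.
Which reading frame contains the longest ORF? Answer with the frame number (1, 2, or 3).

1

Frame 1: ACA TGT AAA AGG CTC TTA GTC AGA TAG ATG GCT AGT TAT TAA GGC AGC GTC CAC AAA CTC — ATG at 28, stop TAA at 40 → 15 nt.
Frame 2: CAT GTA AAA GGC TCT TAG TCA GAT AGA TGG CTA GTT ATT AAG GCA GCG TCC ACA AAC TCG — no ATG→stop ORF.
Frame 3: ATG TAA AAG GCT CTT AGT CAG ATA GAT GGC TAG TTA TTA AGG CAG CGT CCA CAA ACT — ATG at 3, stop TAA at 6 → 6 nt.
Longest ORF is 15 nt in frame 1 (positions 28–42).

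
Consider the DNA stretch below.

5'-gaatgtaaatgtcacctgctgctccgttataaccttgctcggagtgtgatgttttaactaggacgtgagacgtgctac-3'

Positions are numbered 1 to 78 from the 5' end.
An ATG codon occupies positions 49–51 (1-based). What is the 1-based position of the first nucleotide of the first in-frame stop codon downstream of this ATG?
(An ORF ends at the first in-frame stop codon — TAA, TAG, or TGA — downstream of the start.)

Codons from position 49: ATG (49–51), TTT (52–54), TAA (55–57).
TAA is a stop codon; it begins at position 55.

55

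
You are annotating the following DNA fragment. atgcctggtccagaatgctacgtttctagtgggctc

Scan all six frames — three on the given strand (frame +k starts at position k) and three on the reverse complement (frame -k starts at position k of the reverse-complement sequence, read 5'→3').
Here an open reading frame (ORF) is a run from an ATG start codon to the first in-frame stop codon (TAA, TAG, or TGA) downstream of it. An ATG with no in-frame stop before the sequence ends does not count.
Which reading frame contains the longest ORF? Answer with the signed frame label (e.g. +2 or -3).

Reverse complement (5'→3'): GAGCCCACTAGAAACGTAGCATTCTGGACCAGGCAT
Frame +1: ATG CCT GGT CCA GAA TGC TAC GTT TCT AGT GGG CTC — no ATG→stop ORF.
Frame +2: TGC CTG GTC CAG AAT GCT ACG TTT CTA GTG GGC — no ATG→stop ORF.
Frame +3: GCC TGG TCC AGA ATG CTA CGT TTC TAG TGG GCT — ATG at 15, stop TAG at 27 → 15 nt.
Frame -1: GAG CCC ACT AGA AAC GTA GCA TTC TGG ACC AGG CAT — no ATG→stop ORF.
Frame -2: AGC CCA CTA GAA ACG TAG CAT TCT GGA CCA GGC — no ATG→stop ORF.
Frame -3: GCC CAC TAG AAA CGT AGC ATT CTG GAC CAG GCA — no ATG→stop ORF.
Longest ORF is 15 nt in frame +3 (positions 15–29).

+3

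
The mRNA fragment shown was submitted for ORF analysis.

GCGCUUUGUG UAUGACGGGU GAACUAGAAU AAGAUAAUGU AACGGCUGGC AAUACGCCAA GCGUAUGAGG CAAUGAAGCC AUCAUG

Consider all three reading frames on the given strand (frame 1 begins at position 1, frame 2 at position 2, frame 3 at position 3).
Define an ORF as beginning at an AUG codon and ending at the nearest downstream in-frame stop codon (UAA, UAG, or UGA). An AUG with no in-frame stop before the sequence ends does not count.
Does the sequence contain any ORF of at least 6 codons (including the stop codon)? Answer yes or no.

Frame 1: GCG CUU UGU GUA UGA CGG GUG AAC UAG AAU AAG AUA AUG UAA CGG CUG GCA AUA CGC CAA GCG UAU GAG GCA AUG AAG CCA UCA — AUG at 37, stop UAA at 40 → 6 nt.
Frame 2: CGC UUU GUG UAU GAC GGG UGA ACU AGA AUA AGA UAA UGU AAC GGC UGG CAA UAC GCC AAG CGU AUG AGG CAA UGA AGC CAU CAU — AUG at 65, stop UGA at 74 → 12 nt.
Frame 3: GCU UUG UGU AUG ACG GGU GAA CUA GAA UAA GAU AAU GUA ACG GCU GGC AAU ACG CCA AGC GUA UGA GGC AAU GAA GCC AUC AUG — AUG at 12, stop UAA at 30 → 21 nt.
Frame 3 has an ORF of 7 codons (positions 12–32) ≥ 6, so yes.

yes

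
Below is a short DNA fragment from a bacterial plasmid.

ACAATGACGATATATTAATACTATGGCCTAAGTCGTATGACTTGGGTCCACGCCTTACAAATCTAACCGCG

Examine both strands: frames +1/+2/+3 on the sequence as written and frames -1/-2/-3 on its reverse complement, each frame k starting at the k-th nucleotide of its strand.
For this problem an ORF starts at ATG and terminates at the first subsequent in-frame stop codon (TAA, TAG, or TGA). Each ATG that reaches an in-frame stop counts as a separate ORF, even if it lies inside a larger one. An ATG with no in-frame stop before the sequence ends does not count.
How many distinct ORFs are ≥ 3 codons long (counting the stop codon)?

Reverse complement (5'→3'): CGCGGTTAGATTTGTAAGGCGTGGACCCAAGTCATACGACTTAGGCCATAGTATTAATATATCGTCATTGT
Frame +1: ACA ATG ACG ATA TAT TAA TAC TAT GGC CTA AGT CGT ATG ACT TGG GTC CAC GCC TTA CAA ATC TAA CCG — ATG at 4, stop TAA at 16 → 15 nt; ATG at 37, stop TAA at 64 → 30 nt.
Frame +2: CAA TGA CGA TAT ATT AAT ACT ATG GCC TAA GTC GTA TGA CTT GGG TCC ACG CCT TAC AAA TCT AAC CGC — ATG at 23, stop TAA at 29 → 9 nt.
Frame +3: AAT GAC GAT ATA TTA ATA CTA TGG CCT AAG TCG TAT GAC TTG GGT CCA CGC CTT ACA AAT CTA ACC GCG — no ATG→stop ORF.
Frame -1: CGC GGT TAG ATT TGT AAG GCG TGG ACC CAA GTC ATA CGA CTT AGG CCA TAG TAT TAA TAT ATC GTC ATT — no ATG→stop ORF.
Frame -2: GCG GTT AGA TTT GTA AGG CGT GGA CCC AAG TCA TAC GAC TTA GGC CAT AGT ATT AAT ATA TCG TCA TTG — no ATG→stop ORF.
Frame -3: CGG TTA GAT TTG TAA GGC GTG GAC CCA AGT CAT ACG ACT TAG GCC ATA GTA TTA ATA TAT CGT CAT TGT — no ATG→stop ORF.
ORFs ≥ 3 codons: frame +1 4–18 (5 codons), frame +1 37–66 (10 codons), frame +2 23–31 (3 codons). Count = 3.

3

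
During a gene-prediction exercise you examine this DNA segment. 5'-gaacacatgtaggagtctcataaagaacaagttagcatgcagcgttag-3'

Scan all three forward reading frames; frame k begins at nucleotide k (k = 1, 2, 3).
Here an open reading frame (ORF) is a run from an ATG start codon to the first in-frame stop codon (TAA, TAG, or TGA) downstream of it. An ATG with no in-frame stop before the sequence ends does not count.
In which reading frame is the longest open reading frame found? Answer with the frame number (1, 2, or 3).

1

Frame 1: GAA CAC ATG TAG GAG TCT CAT AAA GAA CAA GTT AGC ATG CAG CGT TAG — ATG at 7, stop TAG at 10 → 6 nt; ATG at 37, stop TAG at 46 → 12 nt.
Frame 2: AAC ACA TGT AGG AGT CTC ATA AAG AAC AAG TTA GCA TGC AGC GTT — no ATG→stop ORF.
Frame 3: ACA CAT GTA GGA GTC TCA TAA AGA ACA AGT TAG CAT GCA GCG TTA — no ATG→stop ORF.
Longest ORF is 12 nt in frame 1 (positions 37–48).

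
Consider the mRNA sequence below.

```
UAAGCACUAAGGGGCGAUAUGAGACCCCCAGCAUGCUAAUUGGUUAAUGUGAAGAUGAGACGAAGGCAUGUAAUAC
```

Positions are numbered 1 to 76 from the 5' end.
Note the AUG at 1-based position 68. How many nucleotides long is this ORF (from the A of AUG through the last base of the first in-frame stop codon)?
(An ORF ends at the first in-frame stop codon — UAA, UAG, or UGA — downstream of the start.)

6

Codons from position 68: AUG (68–70), UAA (71–73).
UAA is the first in-frame stop; ORF spans 68–73, 6 nucleotides.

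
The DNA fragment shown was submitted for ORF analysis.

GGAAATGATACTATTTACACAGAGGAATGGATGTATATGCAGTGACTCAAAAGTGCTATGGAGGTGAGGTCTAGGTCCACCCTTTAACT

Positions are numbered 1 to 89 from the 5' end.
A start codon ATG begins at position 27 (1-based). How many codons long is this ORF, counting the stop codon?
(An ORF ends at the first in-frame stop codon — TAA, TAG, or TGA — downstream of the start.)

Codons from position 27: ATG (27–29), GAT (30–32), GTA (33–35), TAT (36–38), GCA (39–41), GTG (42–44), ACT (45–47), CAA (48–50), AAG (51–53), TGC (54–56), TAT (57–59), GGA (60–62), GGT (63–65), GAG (66–68), GTC (69–71), TAG (72–74).
TAG is the first in-frame stop; that's 16 codons including the stop.

16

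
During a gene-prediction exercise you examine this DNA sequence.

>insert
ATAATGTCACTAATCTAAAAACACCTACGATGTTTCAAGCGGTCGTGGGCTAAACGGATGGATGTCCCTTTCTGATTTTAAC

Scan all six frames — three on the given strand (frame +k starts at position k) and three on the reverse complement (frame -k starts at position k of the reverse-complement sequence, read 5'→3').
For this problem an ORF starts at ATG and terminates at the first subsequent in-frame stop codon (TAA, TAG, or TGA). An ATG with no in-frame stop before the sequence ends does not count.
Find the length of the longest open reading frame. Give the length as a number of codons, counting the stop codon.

8

Reverse complement (5'→3'): GTTAAAATCAGAAAGGGACATCCATCCGTTTAGCCCACGACCGCTTGAAACATCGTAGGTGTTTTTAGATTAGTGACATTAT
Frame +1: ATA ATG TCA CTA ATC TAA AAA CAC CTA CGA TGT TTC AAG CGG TCG TGG GCT AAA CGG ATG GAT GTC CCT TTC TGA TTT TAA — ATG at 4, stop TAA at 16 → 15 nt; ATG at 58, stop TGA at 73 → 18 nt.
Frame +2: TAA TGT CAC TAA TCT AAA AAC ACC TAC GAT GTT TCA AGC GGT CGT GGG CTA AAC GGA TGG ATG TCC CTT TCT GAT TTT AAC — no ATG→stop ORF.
Frame +3: AAT GTC ACT AAT CTA AAA ACA CCT ACG ATG TTT CAA GCG GTC GTG GGC TAA ACG GAT GGA TGT CCC TTT CTG ATT TTA — ATG at 30, stop TAA at 51 → 24 nt.
Frame -1: GTT AAA ATC AGA AAG GGA CAT CCA TCC GTT TAG CCC ACG ACC GCT TGA AAC ATC GTA GGT GTT TTT AGA TTA GTG ACA TTA — no ATG→stop ORF.
Frame -2: TTA AAA TCA GAA AGG GAC ATC CAT CCG TTT AGC CCA CGA CCG CTT GAA ACA TCG TAG GTG TTT TTA GAT TAG TGA CAT TAT — no ATG→stop ORF.
Frame -3: TAA AAT CAG AAA GGG ACA TCC ATC CGT TTA GCC CAC GAC CGC TTG AAA CAT CGT AGG TGT TTT TAG ATT AGT GAC ATT — no ATG→stop ORF.
Longest: frame +3, positions 30–53, 24 nt = 8 codons = 7 aa. → 8 codons.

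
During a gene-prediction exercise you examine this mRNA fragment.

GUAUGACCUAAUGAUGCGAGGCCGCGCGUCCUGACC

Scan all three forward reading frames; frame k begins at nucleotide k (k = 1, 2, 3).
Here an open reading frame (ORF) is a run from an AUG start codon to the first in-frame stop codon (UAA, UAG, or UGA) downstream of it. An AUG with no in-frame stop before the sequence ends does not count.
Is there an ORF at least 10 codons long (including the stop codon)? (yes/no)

Frame 1: GUA UGA CCU AAU GAU GCG AGG CCG CGC GUC CUG ACC — no AUG→stop ORF.
Frame 2: UAU GAC CUA AUG AUG CGA GGC CGC GCG UCC UGA — AUG at 11, stop UGA at 32 → 24 nt; AUG at 14, stop UGA at 32 → 21 nt.
Frame 3: AUG ACC UAA UGA UGC GAG GCC GCG CGU CCU GAC — AUG at 3, stop UAA at 9 → 9 nt.
Largest ORF found is 8 codons < 10, so no.

no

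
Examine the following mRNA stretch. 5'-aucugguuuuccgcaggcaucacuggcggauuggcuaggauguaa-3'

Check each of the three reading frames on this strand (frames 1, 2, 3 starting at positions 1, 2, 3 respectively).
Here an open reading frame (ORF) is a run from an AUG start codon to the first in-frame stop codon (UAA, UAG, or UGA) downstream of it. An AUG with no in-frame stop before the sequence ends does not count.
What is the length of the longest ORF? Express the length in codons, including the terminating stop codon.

2

Frame 1: AUC UGG UUU UCC GCA GGC AUC ACU GGC GGA UUG GCU AGG AUG UAA — AUG at 40, stop UAA at 43 → 6 nt.
Frame 2: UCU GGU UUU CCG CAG GCA UCA CUG GCG GAU UGG CUA GGA UGU — no AUG→stop ORF.
Frame 3: CUG GUU UUC CGC AGG CAU CAC UGG CGG AUU GGC UAG GAU GUA — no AUG→stop ORF.
Longest: frame 1, positions 40–45, 6 nt = 2 codons = 1 aa. → 2 codons.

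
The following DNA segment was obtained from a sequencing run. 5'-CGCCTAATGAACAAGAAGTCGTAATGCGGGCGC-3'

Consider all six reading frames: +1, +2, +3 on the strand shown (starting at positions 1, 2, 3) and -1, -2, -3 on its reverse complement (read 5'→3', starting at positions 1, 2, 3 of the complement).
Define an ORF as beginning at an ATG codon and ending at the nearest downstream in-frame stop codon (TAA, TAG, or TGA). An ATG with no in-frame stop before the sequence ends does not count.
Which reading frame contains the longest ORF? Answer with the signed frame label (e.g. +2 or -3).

Reverse complement (5'→3'): GCGCCCGCATTACGACTTCTTGTTCATTAGGCG
Frame +1: CGC CTA ATG AAC AAG AAG TCG TAA TGC GGG CGC — ATG at 7, stop TAA at 22 → 18 nt.
Frame +2: GCC TAA TGA ACA AGA AGT CGT AAT GCG GGC — no ATG→stop ORF.
Frame +3: CCT AAT GAA CAA GAA GTC GTA ATG CGG GCG — no ATG→stop ORF.
Frame -1: GCG CCC GCA TTA CGA CTT CTT GTT CAT TAG GCG — no ATG→stop ORF.
Frame -2: CGC CCG CAT TAC GAC TTC TTG TTC ATT AGG — no ATG→stop ORF.
Frame -3: GCC CGC ATT ACG ACT TCT TGT TCA TTA GGC — no ATG→stop ORF.
Longest ORF is 18 nt in frame +1 (positions 7–24).

+1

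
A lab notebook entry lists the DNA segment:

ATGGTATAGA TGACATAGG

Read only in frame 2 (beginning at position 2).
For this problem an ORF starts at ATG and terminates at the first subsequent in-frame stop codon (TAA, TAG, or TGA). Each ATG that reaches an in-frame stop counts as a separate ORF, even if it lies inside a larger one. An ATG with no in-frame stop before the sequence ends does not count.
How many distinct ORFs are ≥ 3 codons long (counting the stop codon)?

Frame 2: TGG TAT AGA TGA CAT AGG — no ATG→stop ORF.
No ORF reaches 3 codons. Count = 0.

0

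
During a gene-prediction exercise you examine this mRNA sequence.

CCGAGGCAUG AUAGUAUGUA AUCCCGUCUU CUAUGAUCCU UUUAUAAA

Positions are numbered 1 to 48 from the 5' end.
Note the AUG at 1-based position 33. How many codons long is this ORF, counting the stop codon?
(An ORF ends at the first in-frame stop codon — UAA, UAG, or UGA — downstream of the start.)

5

Codons from position 33: AUG (33–35), AUC (36–38), CUU (39–41), UUA (42–44), UAA (45–47).
UAA is the first in-frame stop; that's 5 codons including the stop.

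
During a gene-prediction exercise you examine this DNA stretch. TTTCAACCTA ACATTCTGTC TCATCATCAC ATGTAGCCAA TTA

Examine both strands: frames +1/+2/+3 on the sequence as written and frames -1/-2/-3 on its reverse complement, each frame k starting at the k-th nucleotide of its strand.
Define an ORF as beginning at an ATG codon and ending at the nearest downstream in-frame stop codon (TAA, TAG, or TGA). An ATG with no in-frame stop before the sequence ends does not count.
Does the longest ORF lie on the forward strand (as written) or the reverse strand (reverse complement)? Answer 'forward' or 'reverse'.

reverse

Reverse complement (5'→3'): TAATTGGCTACATGTGATGATGAGACAGAATGTTAGGTTGAAA
Frame +1: TTT CAA CCT AAC ATT CTG TCT CAT CAT CAC ATG TAG CCA ATT — ATG at 31, stop TAG at 34 → 6 nt.
Frame +2: TTC AAC CTA ACA TTC TGT CTC ATC ATC ACA TGT AGC CAA TTA — no ATG→stop ORF.
Frame +3: TCA ACC TAA CAT TCT GTC TCA TCA TCA CAT GTA GCC AAT — no ATG→stop ORF.
Frame -1: TAA TTG GCT ACA TGT GAT GAT GAG ACA GAA TGT TAG GTT GAA — no ATG→stop ORF.
Frame -2: AAT TGG CTA CAT GTG ATG ATG AGA CAG AAT GTT AGG TTG AAA — no ATG→stop ORF.
Frame -3: ATT GGC TAC ATG TGA TGA TGA GAC AGA ATG TTA GGT TGA — ATG at 12, stop TGA at 15 → 6 nt; ATG at 30, stop TGA at 39 → 12 nt.
Forward-strand max 6 nt; reverse-strand max 12 nt. The reverse strand has the longer ORF.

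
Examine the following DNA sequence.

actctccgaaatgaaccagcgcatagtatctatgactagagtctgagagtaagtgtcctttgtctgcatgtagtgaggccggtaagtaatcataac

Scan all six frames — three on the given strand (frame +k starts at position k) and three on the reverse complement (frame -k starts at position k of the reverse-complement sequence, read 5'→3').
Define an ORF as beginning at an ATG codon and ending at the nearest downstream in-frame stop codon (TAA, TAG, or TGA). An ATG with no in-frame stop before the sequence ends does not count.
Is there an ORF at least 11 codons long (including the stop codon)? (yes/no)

yes

Reverse complement (5'→3'): GTTATGATTACTTACCGGCCTCACTACATGCAGACAAAGGACACTTACTCTCAGACTCTAGTCATAGATACTATGCGCTGGTTCATTTCGGAGAGT
Frame +1: ACT CTC CGA AAT GAA CCA GCG CAT AGT ATC TAT GAC TAG AGT CTG AGA GTA AGT GTC CTT TGT CTG CAT GTA GTG AGG CCG GTA AGT AAT CAT AAC — no ATG→stop ORF.
Frame +2: CTC TCC GAA ATG AAC CAG CGC ATA GTA TCT ATG ACT AGA GTC TGA GAG TAA GTG TCC TTT GTC TGC ATG TAG TGA GGC CGG TAA GTA ATC ATA — ATG at 11, stop TGA at 44 → 36 nt; ATG at 32, stop TGA at 44 → 15 nt; ATG at 68, stop TAG at 71 → 6 nt.
Frame +3: TCT CCG AAA TGA ACC AGC GCA TAG TAT CTA TGA CTA GAG TCT GAG AGT AAG TGT CCT TTG TCT GCA TGT AGT GAG GCC GGT AAG TAA TCA TAA — no ATG→stop ORF.
Frame -1: GTT ATG ATT ACT TAC CGG CCT CAC TAC ATG CAG ACA AAG GAC ACT TAC TCT CAG ACT CTA GTC ATA GAT ACT ATG CGC TGG TTC ATT TCG GAG AGT — no ATG→stop ORF.
Frame -2: TTA TGA TTA CTT ACC GGC CTC ACT ACA TGC AGA CAA AGG ACA CTT ACT CTC AGA CTC TAG TCA TAG ATA CTA TGC GCT GGT TCA TTT CGG AGA — no ATG→stop ORF.
Frame -3: TAT GAT TAC TTA CCG GCC TCA CTA CAT GCA GAC AAA GGA CAC TTA CTC TCA GAC TCT AGT CAT AGA TAC TAT GCG CTG GTT CAT TTC GGA GAG — no ATG→stop ORF.
Frame +2 has an ORF of 12 codons (positions 11–46) ≥ 11, so yes.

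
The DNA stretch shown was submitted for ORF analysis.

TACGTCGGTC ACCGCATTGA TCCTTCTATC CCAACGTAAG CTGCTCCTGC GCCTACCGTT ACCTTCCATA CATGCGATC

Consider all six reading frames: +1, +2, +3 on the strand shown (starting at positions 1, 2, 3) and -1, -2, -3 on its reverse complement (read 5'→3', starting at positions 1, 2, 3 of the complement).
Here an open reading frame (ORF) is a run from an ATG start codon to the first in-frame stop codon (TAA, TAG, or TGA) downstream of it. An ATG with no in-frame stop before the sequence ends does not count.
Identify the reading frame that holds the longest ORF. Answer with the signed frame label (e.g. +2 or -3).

-1

Reverse complement (5'→3'): GATCGCATGTATGGAAGGTAACGGTAGGCGCAGGAGCAGCTTACGTTGGGATAGAAGGATCAATGCGGTGACCGACGTA
Frame +1: TAC GTC GGT CAC CGC ATT GAT CCT TCT ATC CCA ACG TAA GCT GCT CCT GCG CCT ACC GTT ACC TTC CAT ACA TGC GAT — no ATG→stop ORF.
Frame +2: ACG TCG GTC ACC GCA TTG ATC CTT CTA TCC CAA CGT AAG CTG CTC CTG CGC CTA CCG TTA CCT TCC ATA CAT GCG ATC — no ATG→stop ORF.
Frame +3: CGT CGG TCA CCG CAT TGA TCC TTC TAT CCC AAC GTA AGC TGC TCC TGC GCC TAC CGT TAC CTT CCA TAC ATG CGA — no ATG→stop ORF.
Frame -1: GAT CGC ATG TAT GGA AGG TAA CGG TAG GCG CAG GAG CAG CTT ACG TTG GGA TAG AAG GAT CAA TGC GGT GAC CGA CGT — ATG at 7, stop TAA at 19 → 15 nt.
Frame -2: ATC GCA TGT ATG GAA GGT AAC GGT AGG CGC AGG AGC AGC TTA CGT TGG GAT AGA AGG ATC AAT GCG GTG ACC GAC GTA — no ATG→stop ORF.
Frame -3: TCG CAT GTA TGG AAG GTA ACG GTA GGC GCA GGA GCA GCT TAC GTT GGG ATA GAA GGA TCA ATG CGG TGA CCG ACG — ATG at 63, stop TGA at 69 → 9 nt.
Longest ORF is 15 nt in frame -1 (positions 7–21).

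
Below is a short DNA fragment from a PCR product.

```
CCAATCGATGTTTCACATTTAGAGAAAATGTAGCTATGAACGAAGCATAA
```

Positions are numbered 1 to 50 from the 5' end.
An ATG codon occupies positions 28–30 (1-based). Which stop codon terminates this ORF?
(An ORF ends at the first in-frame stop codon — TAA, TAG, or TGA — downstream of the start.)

TAG

Codons from position 28: ATG (28–30), TAG (31–33).
The first in-frame stop codon is TAG.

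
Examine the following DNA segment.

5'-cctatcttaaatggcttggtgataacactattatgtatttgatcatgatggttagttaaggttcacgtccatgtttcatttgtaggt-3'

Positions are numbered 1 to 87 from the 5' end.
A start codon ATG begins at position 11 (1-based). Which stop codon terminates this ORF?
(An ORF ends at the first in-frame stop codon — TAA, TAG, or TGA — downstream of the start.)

Codons from position 11: ATG (11–13), GCT (14–16), TGG (17–19), TGA (20–22).
The first in-frame stop codon is TGA.

TGA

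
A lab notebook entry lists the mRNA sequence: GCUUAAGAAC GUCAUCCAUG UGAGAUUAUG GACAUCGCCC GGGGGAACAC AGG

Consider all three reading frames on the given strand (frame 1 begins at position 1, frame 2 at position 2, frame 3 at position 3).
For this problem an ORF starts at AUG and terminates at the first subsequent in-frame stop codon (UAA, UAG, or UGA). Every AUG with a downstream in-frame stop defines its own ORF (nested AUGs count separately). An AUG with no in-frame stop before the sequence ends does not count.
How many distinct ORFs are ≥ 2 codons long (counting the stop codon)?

Frame 1: GCU UAA GAA CGU CAU CCA UGU GAG AUU AUG GAC AUC GCC CGG GGG AAC ACA — no AUG→stop ORF.
Frame 2: CUU AAG AAC GUC AUC CAU GUG AGA UUA UGG ACA UCG CCC GGG GGA ACA CAG — no AUG→stop ORF.
Frame 3: UUA AGA ACG UCA UCC AUG UGA GAU UAU GGA CAU CGC CCG GGG GAA CAC AGG — AUG at 18, stop UGA at 21 → 6 nt.
ORFs ≥ 2 codons: frame 3 18–23 (2 codons). Count = 1.

1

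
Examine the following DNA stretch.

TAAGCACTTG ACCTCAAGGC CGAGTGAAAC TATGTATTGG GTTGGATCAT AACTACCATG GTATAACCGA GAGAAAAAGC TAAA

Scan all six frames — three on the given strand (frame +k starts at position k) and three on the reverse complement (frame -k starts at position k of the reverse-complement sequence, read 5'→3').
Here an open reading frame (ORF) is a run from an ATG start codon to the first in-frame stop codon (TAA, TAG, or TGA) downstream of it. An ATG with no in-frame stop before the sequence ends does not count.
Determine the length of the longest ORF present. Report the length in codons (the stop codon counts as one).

Reverse complement (5'→3'): TTTAGCTTTTTCTCTCGGTTATACCATGGTAGTTATGATCCAACCCAATACATAGTTTCACTCGGCCTTGAGGTCAAGTGCTTA
Frame +1: TAA GCA CTT GAC CTC AAG GCC GAG TGA AAC TAT GTA TTG GGT TGG ATC ATA ACT ACC ATG GTA TAA CCG AGA GAA AAA GCT AAA — ATG at 58, stop TAA at 64 → 9 nt.
Frame +2: AAG CAC TTG ACC TCA AGG CCG AGT GAA ACT ATG TAT TGG GTT GGA TCA TAA CTA CCA TGG TAT AAC CGA GAG AAA AAG CTA — ATG at 32, stop TAA at 50 → 21 nt.
Frame +3: AGC ACT TGA CCT CAA GGC CGA GTG AAA CTA TGT ATT GGG TTG GAT CAT AAC TAC CAT GGT ATA ACC GAG AGA AAA AGC TAA — no ATG→stop ORF.
Frame -1: TTT AGC TTT TTC TCT CGG TTA TAC CAT GGT AGT TAT GAT CCA ACC CAA TAC ATA GTT TCA CTC GGC CTT GAG GTC AAG TGC TTA — no ATG→stop ORF.
Frame -2: TTA GCT TTT TCT CTC GGT TAT ACC ATG GTA GTT ATG ATC CAA CCC AAT ACA TAG TTT CAC TCG GCC TTG AGG TCA AGT GCT — ATG at 26, stop TAG at 53 → 30 nt; ATG at 35, stop TAG at 53 → 21 nt.
Frame -3: TAG CTT TTT CTC TCG GTT ATA CCA TGG TAG TTA TGA TCC AAC CCA ATA CAT AGT TTC ACT CGG CCT TGA GGT CAA GTG CTT — no ATG→stop ORF.
Longest: frame -2, positions 26–55, 30 nt = 10 codons = 9 aa. → 10 codons.

10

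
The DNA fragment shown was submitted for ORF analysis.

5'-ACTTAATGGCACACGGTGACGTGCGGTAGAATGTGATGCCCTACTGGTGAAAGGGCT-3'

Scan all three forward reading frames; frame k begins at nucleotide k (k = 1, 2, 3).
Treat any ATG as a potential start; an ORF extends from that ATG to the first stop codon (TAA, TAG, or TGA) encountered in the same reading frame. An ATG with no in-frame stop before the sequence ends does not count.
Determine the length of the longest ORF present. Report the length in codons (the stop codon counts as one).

8

Frame 1: ACT TAA TGG CAC ACG GTG ACG TGC GGT AGA ATG TGA TGC CCT ACT GGT GAA AGG GCT — ATG at 31, stop TGA at 34 → 6 nt.
Frame 2: CTT AAT GGC ACA CGG TGA CGT GCG GTA GAA TGT GAT GCC CTA CTG GTG AAA GGG — no ATG→stop ORF.
Frame 3: TTA ATG GCA CAC GGT GAC GTG CGG TAG AAT GTG ATG CCC TAC TGG TGA AAG GGC — ATG at 6, stop TAG at 27 → 24 nt; ATG at 36, stop TGA at 48 → 15 nt.
Longest: frame 3, positions 6–29, 24 nt = 8 codons = 7 aa. → 8 codons.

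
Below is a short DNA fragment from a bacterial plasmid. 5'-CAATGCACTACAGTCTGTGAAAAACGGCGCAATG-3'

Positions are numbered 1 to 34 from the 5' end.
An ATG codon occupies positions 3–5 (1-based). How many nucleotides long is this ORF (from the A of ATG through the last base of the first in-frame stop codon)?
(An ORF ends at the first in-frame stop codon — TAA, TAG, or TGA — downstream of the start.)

18

Codons from position 3: ATG (3–5), CAC (6–8), TAC (9–11), AGT (12–14), CTG (15–17), TGA (18–20).
TGA is the first in-frame stop; ORF spans 3–20, 18 nucleotides.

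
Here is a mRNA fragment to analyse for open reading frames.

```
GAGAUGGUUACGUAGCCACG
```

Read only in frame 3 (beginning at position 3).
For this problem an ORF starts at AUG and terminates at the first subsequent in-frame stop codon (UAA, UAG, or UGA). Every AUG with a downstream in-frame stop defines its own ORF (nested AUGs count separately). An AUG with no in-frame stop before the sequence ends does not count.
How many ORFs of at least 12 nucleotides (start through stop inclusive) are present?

0

Frame 3: GAU GGU UAC GUA GCC ACG — no AUG→stop ORF.
No ORF reaches 12 nucleotides. Count = 0.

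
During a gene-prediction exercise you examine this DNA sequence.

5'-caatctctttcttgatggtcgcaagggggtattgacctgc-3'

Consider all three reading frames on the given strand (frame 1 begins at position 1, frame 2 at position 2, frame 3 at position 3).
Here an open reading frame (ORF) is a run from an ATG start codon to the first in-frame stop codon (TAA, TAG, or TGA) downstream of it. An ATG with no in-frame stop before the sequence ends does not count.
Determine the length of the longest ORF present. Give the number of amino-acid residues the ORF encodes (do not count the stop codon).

6

Frame 1: CAA TCT CTT TCT TGA TGG TCG CAA GGG GGT ATT GAC CTG — no ATG→stop ORF.
Frame 2: AAT CTC TTT CTT GAT GGT CGC AAG GGG GTA TTG ACC TGC — no ATG→stop ORF.
Frame 3: ATC TCT TTC TTG ATG GTC GCA AGG GGG TAT TGA CCT — ATG at 15, stop TGA at 33 → 21 nt.
Longest: frame 3, positions 15–35, 21 nt = 7 codons = 6 aa. → 6 amino acids.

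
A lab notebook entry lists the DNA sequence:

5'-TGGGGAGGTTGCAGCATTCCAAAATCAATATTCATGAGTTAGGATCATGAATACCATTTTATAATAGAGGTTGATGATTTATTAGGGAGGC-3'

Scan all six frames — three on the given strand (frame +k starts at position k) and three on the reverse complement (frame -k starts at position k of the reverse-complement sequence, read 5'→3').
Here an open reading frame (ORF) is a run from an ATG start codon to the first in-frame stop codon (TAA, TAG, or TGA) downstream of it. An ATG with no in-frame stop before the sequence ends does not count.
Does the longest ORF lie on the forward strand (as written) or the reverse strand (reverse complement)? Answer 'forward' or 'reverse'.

reverse

Reverse complement (5'→3'): GCCTCCCTAATAAATCATCAACCTCTATTATAAAATGGTATTCATGATCCTAACTCATGAATATTGATTTTGGAATGCTGCAACCTCCCCA
Frame +1: TGG GGA GGT TGC AGC ATT CCA AAA TCA ATA TTC ATG AGT TAG GAT CAT GAA TAC CAT TTT ATA ATA GAG GTT GAT GAT TTA TTA GGG AGG — ATG at 34, stop TAG at 40 → 9 nt.
Frame +2: GGG GAG GTT GCA GCA TTC CAA AAT CAA TAT TCA TGA GTT AGG ATC ATG AAT ACC ATT TTA TAA TAG AGG TTG ATG ATT TAT TAG GGA GGC — ATG at 47, stop TAA at 62 → 18 nt; ATG at 74, stop TAG at 83 → 12 nt.
Frame +3: GGG AGG TTG CAG CAT TCC AAA ATC AAT ATT CAT GAG TTA GGA TCA TGA ATA CCA TTT TAT AAT AGA GGT TGA TGA TTT ATT AGG GAG — no ATG→stop ORF.
Frame -1: GCC TCC CTA ATA AAT CAT CAA CCT CTA TTA TAA AAT GGT ATT CAT GAT CCT AAC TCA TGA ATA TTG ATT TTG GAA TGC TGC AAC CTC CCC — no ATG→stop ORF.
Frame -2: CCT CCC TAA TAA ATC ATC AAC CTC TAT TAT AAA ATG GTA TTC ATG ATC CTA ACT CAT GAA TAT TGA TTT TGG AAT GCT GCA ACC TCC CCA — ATG at 35, stop TGA at 65 → 33 nt; ATG at 44, stop TGA at 65 → 24 nt.
Frame -3: CTC CCT AAT AAA TCA TCA ACC TCT ATT ATA AAA TGG TAT TCA TGA TCC TAA CTC ATG AAT ATT GAT TTT GGA ATG CTG CAA CCT CCC — no ATG→stop ORF.
Forward-strand max 18 nt; reverse-strand max 33 nt. The reverse strand has the longer ORF.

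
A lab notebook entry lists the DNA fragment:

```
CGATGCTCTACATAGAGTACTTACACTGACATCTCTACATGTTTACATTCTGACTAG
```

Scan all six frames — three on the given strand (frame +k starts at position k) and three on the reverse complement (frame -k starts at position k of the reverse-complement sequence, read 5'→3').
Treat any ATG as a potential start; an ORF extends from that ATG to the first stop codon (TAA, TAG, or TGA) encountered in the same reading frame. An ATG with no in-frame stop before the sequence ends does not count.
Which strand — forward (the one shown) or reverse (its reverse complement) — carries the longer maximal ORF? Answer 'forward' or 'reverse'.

Reverse complement (5'→3'): CTAGTCAGAATGTAAACATGTAGAGATGTCAGTGTAAGTACTCTATGTAGAGCATCG
Frame +1: CGA TGC TCT ACA TAG AGT ACT TAC ACT GAC ATC TCT ACA TGT TTA CAT TCT GAC TAG — no ATG→stop ORF.
Frame +2: GAT GCT CTA CAT AGA GTA CTT ACA CTG ACA TCT CTA CAT GTT TAC ATT CTG ACT — no ATG→stop ORF.
Frame +3: ATG CTC TAC ATA GAG TAC TTA CAC TGA CAT CTC TAC ATG TTT ACA TTC TGA CTA — ATG at 3, stop TGA at 27 → 27 nt; ATG at 39, stop TGA at 51 → 15 nt.
Frame -1: CTA GTC AGA ATG TAA ACA TGT AGA GAT GTC AGT GTA AGT ACT CTA TGT AGA GCA TCG — ATG at 10, stop TAA at 13 → 6 nt.
Frame -2: TAG TCA GAA TGT AAA CAT GTA GAG ATG TCA GTG TAA GTA CTC TAT GTA GAG CAT — ATG at 26, stop TAA at 35 → 12 nt.
Frame -3: AGT CAG AAT GTA AAC ATG TAG AGA TGT CAG TGT AAG TAC TCT ATG TAG AGC ATC — ATG at 18, stop TAG at 21 → 6 nt; ATG at 45, stop TAG at 48 → 6 nt.
Forward-strand max 27 nt; reverse-strand max 12 nt. The forward strand has the longer ORF.

forward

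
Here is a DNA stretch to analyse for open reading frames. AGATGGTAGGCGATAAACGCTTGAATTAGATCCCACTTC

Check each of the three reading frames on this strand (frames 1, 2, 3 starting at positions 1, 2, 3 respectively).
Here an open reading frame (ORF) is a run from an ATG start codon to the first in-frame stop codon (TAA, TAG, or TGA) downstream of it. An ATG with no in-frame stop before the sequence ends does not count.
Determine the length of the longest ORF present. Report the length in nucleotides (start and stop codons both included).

Frame 1: AGA TGG TAG GCG ATA AAC GCT TGA ATT AGA TCC CAC TTC — no ATG→stop ORF.
Frame 2: GAT GGT AGG CGA TAA ACG CTT GAA TTA GAT CCC ACT — no ATG→stop ORF.
Frame 3: ATG GTA GGC GAT AAA CGC TTG AAT TAG ATC CCA CTT — ATG at 3, stop TAG at 27 → 27 nt.
Longest: frame 3, positions 3–29, 27 nt = 9 codons = 8 aa. → 27 nucleotides.

27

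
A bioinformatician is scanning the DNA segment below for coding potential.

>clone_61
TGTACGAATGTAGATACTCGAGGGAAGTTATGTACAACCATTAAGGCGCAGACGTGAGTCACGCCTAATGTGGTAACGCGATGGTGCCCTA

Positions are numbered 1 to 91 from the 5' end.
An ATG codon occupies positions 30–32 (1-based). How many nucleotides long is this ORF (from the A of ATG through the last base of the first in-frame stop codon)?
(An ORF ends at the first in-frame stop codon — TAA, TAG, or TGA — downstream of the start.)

Codons from position 30: ATG (30–32), TAC (33–35), AAC (36–38), CAT (39–41), TAA (42–44).
TAA is the first in-frame stop; ORF spans 30–44, 15 nucleotides.

15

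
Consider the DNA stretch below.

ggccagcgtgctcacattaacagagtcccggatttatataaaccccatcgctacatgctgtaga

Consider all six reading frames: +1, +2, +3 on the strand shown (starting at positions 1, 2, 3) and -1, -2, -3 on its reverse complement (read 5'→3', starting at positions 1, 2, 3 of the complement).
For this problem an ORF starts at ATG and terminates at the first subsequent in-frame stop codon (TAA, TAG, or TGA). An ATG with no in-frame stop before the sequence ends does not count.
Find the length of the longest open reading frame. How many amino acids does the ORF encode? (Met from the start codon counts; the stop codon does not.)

Reverse complement (5'→3'): TCTACAGCATGTAGCGATGGGGTTTATATAAATCCGGGACTCTGTTAATGTGAGCACGCTGGCC
Frame +1: GGC CAG CGT GCT CAC ATT AAC AGA GTC CCG GAT TTA TAT AAA CCC CAT CGC TAC ATG CTG TAG — ATG at 55, stop TAG at 61 → 9 nt.
Frame +2: GCC AGC GTG CTC ACA TTA ACA GAG TCC CGG ATT TAT ATA AAC CCC ATC GCT ACA TGC TGT AGA — no ATG→stop ORF.
Frame +3: CCA GCG TGC TCA CAT TAA CAG AGT CCC GGA TTT ATA TAA ACC CCA TCG CTA CAT GCT GTA — no ATG→stop ORF.
Frame -1: TCT ACA GCA TGT AGC GAT GGG GTT TAT ATA AAT CCG GGA CTC TGT TAA TGT GAG CAC GCT GGC — no ATG→stop ORF.
Frame -2: CTA CAG CAT GTA GCG ATG GGG TTT ATA TAA ATC CGG GAC TCT GTT AAT GTG AGC ACG CTG GCC — ATG at 17, stop TAA at 29 → 15 nt.
Frame -3: TAC AGC ATG TAG CGA TGG GGT TTA TAT AAA TCC GGG ACT CTG TTA ATG TGA GCA CGC TGG — ATG at 9, stop TAG at 12 → 6 nt; ATG at 48, stop TGA at 51 → 6 nt.
Longest: frame -2, positions 17–31, 15 nt = 5 codons = 4 aa. → 4 amino acids.

4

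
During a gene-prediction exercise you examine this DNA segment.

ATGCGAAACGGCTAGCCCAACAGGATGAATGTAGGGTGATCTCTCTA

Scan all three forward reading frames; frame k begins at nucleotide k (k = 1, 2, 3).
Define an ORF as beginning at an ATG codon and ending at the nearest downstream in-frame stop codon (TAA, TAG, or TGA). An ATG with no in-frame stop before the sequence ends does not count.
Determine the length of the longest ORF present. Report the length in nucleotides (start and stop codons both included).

Frame 1: ATG CGA AAC GGC TAG CCC AAC AGG ATG AAT GTA GGG TGA TCT CTC — ATG at 1, stop TAG at 13 → 15 nt; ATG at 25, stop TGA at 37 → 15 nt.
Frame 2: TGC GAA ACG GCT AGC CCA ACA GGA TGA ATG TAG GGT GAT CTC TCT — ATG at 29, stop TAG at 32 → 6 nt.
Frame 3: GCG AAA CGG CTA GCC CAA CAG GAT GAA TGT AGG GTG ATC TCT CTA — no ATG→stop ORF.
Longest: frame 1, positions 1–15, 15 nt = 5 codons = 4 aa. → 15 nucleotides.

15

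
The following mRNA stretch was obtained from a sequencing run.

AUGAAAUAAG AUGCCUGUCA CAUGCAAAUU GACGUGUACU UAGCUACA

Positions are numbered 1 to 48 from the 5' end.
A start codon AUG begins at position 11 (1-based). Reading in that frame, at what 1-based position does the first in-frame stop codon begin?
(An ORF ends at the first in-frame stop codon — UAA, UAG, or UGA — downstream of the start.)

Codons from position 11: AUG (11–13), CCU (14–16), GUC (17–19), ACA (20–22), UGC (23–25), AAA (26–28), UUG (29–31), ACG (32–34), UGU (35–37), ACU (38–40), UAG (41–43).
UAG is a stop codon; it begins at position 41.

41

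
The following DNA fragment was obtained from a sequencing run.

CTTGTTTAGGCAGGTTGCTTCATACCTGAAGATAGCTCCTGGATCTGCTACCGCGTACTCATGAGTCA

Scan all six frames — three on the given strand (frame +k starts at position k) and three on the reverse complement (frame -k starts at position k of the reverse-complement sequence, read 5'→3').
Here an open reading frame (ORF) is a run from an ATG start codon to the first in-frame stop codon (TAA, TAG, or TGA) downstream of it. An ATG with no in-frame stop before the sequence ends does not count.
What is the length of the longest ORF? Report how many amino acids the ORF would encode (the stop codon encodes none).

Reverse complement (5'→3'): TGACTCATGAGTACGCGGTAGCAGATCCAGGAGCTATCTTCAGGTATGAAGCAACCTGCCTAAACAAG
Frame +1: CTT GTT TAG GCA GGT TGC TTC ATA CCT GAA GAT AGC TCC TGG ATC TGC TAC CGC GTA CTC ATG AGT — no ATG→stop ORF.
Frame +2: TTG TTT AGG CAG GTT GCT TCA TAC CTG AAG ATA GCT CCT GGA TCT GCT ACC GCG TAC TCA TGA GTC — no ATG→stop ORF.
Frame +3: TGT TTA GGC AGG TTG CTT CAT ACC TGA AGA TAG CTC CTG GAT CTG CTA CCG CGT ACT CAT GAG TCA — no ATG→stop ORF.
Frame -1: TGA CTC ATG AGT ACG CGG TAG CAG ATC CAG GAG CTA TCT TCA GGT ATG AAG CAA CCT GCC TAA ACA — ATG at 7, stop TAG at 19 → 15 nt; ATG at 46, stop TAA at 61 → 18 nt.
Frame -2: GAC TCA TGA GTA CGC GGT AGC AGA TCC AGG AGC TAT CTT CAG GTA TGA AGC AAC CTG CCT AAA CAA — no ATG→stop ORF.
Frame -3: ACT CAT GAG TAC GCG GTA GCA GAT CCA GGA GCT ATC TTC AGG TAT GAA GCA ACC TGC CTA AAC AAG — no ATG→stop ORF.
Longest: frame -1, positions 46–63, 18 nt = 6 codons = 5 aa. → 5 amino acids.

5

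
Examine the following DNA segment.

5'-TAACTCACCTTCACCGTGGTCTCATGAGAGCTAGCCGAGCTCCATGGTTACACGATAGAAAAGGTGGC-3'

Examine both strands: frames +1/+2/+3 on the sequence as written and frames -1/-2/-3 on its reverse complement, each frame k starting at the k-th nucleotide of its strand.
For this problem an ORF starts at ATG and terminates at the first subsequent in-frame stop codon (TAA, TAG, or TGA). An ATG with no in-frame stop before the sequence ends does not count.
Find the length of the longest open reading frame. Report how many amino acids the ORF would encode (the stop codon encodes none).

Reverse complement (5'→3'): GCCACCTTTTCTATCGTGTAACCATGGAGCTCGGCTAGCTCTCATGAGACCACGGTGAAGGTGAGTTA
Frame +1: TAA CTC ACC TTC ACC GTG GTC TCA TGA GAG CTA GCC GAG CTC CAT GGT TAC ACG ATA GAA AAG GTG — no ATG→stop ORF.
Frame +2: AAC TCA CCT TCA CCG TGG TCT CAT GAG AGC TAG CCG AGC TCC ATG GTT ACA CGA TAG AAA AGG TGG — ATG at 44, stop TAG at 56 → 15 nt.
Frame +3: ACT CAC CTT CAC CGT GGT CTC ATG AGA GCT AGC CGA GCT CCA TGG TTA CAC GAT AGA AAA GGT GGC — no ATG→stop ORF.
Frame -1: GCC ACC TTT TCT ATC GTG TAA CCA TGG AGC TCG GCT AGC TCT CAT GAG ACC ACG GTG AAG GTG AGT — no ATG→stop ORF.
Frame -2: CCA CCT TTT CTA TCG TGT AAC CAT GGA GCT CGG CTA GCT CTC ATG AGA CCA CGG TGA AGG TGA GTT — ATG at 44, stop TGA at 56 → 15 nt.
Frame -3: CAC CTT TTC TAT CGT GTA ACC ATG GAG CTC GGC TAG CTC TCA TGA GAC CAC GGT GAA GGT GAG TTA — ATG at 24, stop TAG at 36 → 15 nt.
Longest: frame +2, positions 44–58, 15 nt = 5 codons = 4 aa. → 4 amino acids.

4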